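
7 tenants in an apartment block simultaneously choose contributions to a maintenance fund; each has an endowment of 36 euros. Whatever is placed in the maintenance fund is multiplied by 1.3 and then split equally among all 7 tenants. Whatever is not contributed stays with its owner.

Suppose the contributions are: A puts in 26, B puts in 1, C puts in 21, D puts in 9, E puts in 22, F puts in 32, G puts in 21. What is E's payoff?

38.51 euros

Total contributed: 26 + 1 + 21 + 9 + 22 + 32 + 21 = 132.
Each receives 1.3 × 132 / 7 = 24.51 from the maintenance fund.
E keeps 36 − 22 = 14, so E's payoff is 14 + 24.51 = 38.51.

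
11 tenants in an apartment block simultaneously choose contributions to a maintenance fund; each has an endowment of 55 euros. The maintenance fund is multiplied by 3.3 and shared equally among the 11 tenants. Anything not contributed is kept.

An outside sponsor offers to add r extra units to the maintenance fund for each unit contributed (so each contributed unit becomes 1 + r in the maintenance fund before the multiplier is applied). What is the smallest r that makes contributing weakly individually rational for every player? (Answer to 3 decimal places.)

2.333

With matching at rate r, one contributed unit becomes (1 + r) in the maintenance fund and returns 3.3 × (1 + r) / 11 to the contributor.
Setting this equal to 1: 1 + r = 11/3.3 = 3.3333.
So the minimum matching rate is r = 3.3333 − 1 = 2.333.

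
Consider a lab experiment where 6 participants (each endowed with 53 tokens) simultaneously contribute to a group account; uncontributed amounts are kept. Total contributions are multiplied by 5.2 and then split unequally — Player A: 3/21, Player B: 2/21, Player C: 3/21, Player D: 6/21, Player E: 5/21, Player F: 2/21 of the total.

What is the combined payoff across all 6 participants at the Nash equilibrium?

Player j's private return per contributed unit is 5.2 × (j's share). Contributing is weakly dominant for j when that share is at least 1/5.2 = 0.1923, and contributing 0 is dominant otherwise.
Player D and Player E are above the threshold, contributing 53 each; the remaining 4 contribute 0. Total contributed: 106.
The group account pays out 5.2 × 106 = 551.20 in total (split across the unequal shares, but the aggregate is all that matters for the group sum).
The 4 free-riders keep 53 each, adding 212. Group total = 212 + 551.20 = 763.20.

763.20 tokens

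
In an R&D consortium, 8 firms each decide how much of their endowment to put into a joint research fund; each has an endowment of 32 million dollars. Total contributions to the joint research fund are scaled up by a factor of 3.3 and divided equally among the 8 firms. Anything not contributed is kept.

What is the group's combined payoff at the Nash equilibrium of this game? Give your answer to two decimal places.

Each contributed unit returns 3.3/8 = 0.4125 to its contributor — below 1 — so contributing 0 is dominant for every player. At the Nash equilibrium everyone keeps their 32, and the group total is 8 × 32 = 256.

256.00 million dollars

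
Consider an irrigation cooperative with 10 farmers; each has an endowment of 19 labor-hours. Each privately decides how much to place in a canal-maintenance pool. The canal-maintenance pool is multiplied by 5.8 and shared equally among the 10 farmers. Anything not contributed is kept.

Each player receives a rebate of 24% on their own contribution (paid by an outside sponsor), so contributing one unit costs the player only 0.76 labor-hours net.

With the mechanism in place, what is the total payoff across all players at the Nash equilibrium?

With the mechanism, a contributed unit returns (5.8/10) / 0.76 = 0.7632 per unit of net cost — still below 1 — so contributing 0 remains dominant for every player.
At the Nash equilibrium no one contributes; group total payoff = 10 × 19 = 190.

190.00 labor-hours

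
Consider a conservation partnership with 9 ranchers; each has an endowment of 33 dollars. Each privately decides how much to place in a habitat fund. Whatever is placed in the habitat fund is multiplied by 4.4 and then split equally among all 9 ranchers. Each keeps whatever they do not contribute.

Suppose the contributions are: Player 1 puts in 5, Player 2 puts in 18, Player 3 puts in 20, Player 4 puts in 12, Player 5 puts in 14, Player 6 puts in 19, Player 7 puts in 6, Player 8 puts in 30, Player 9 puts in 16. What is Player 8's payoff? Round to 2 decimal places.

71.44 dollars

Total contributed: 5 + 18 + 20 + 12 + 14 + 19 + 6 + 30 + 16 = 140.
Each receives 4.4 × 140 / 9 = 68.44 from the habitat fund.
Player 8 keeps 33 − 30 = 3, so Player 8's payoff is 3 + 68.44 = 71.44.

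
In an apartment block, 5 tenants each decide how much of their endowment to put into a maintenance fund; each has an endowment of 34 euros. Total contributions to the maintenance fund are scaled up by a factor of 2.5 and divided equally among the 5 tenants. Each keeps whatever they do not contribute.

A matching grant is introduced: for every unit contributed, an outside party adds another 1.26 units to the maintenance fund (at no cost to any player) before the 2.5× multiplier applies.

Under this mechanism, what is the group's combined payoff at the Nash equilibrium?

With the mechanism, a contributed unit returns 2.5 × 2.26 / 5 = 1.1300 per unit of net cost to the contributor — now above 1 — so contributing fully is weakly dominant for every player.
At the Nash equilibrium everyone contributes 34. Group total payoff = 2.5 × 2.26 × 170 = 960.50.

960.50 euros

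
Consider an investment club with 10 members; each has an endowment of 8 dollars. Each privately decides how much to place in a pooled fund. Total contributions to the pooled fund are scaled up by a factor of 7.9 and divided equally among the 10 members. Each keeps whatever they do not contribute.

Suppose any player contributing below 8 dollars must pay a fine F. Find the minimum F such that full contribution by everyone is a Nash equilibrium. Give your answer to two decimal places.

Given the others contribute fully, the best deviation is to contribute 0 (any partial contribution still incurs the fine and gives up units whose private return 0.7900 is below 1).
Deviating from 8 to 0 saves 8 dollars but forfeits the deviator's share of the drop in the pooled fund: 7.9/10 × 8 = 6.32.
So the deviation gain is 8 − 6.32 = 1.68, and the fine must be at least 1.68 dollars to wipe it out.

1.68 dollars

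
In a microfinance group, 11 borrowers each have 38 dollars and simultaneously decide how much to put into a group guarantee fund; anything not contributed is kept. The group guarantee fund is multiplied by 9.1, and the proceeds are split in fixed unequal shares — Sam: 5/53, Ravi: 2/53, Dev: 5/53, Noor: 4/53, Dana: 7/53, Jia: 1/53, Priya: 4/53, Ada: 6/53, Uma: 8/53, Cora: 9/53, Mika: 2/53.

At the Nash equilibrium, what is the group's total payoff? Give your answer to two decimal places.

Each unit j contributes comes back to j as 9.1 × (j's share), so j prefers to contribute only if that share exceeds 1/9.1 = 0.1099; otherwise keeping the unit dominates.
The shares above 0.1099 belong to Dana, Ada, Uma and Cora, contributing 38 each; the remaining 7 contribute 0. Total contributed: 152.
The group guarantee fund pays out 9.1 × 152 = 1383.20 in total (split across the unequal shares, but the aggregate is all that matters for the group sum).
The 7 free-riders keep 38 each, adding 266. Group total = 266 + 1383.20 = 1649.20.

1649.20 dollars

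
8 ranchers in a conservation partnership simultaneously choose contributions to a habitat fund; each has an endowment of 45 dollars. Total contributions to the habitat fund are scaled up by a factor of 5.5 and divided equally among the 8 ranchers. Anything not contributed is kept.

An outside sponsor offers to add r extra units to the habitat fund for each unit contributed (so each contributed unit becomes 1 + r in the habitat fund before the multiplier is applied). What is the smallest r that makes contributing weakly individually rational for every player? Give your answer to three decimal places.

0.455

With matching at rate r, one contributed unit becomes (1 + r) in the habitat fund and returns 5.5 × (1 + r) / 8 to the contributor.
Setting this equal to 1: 1 + r = 8/5.5 = 1.4545.
So the minimum matching rate is r = 1.4545 − 1 = 0.455.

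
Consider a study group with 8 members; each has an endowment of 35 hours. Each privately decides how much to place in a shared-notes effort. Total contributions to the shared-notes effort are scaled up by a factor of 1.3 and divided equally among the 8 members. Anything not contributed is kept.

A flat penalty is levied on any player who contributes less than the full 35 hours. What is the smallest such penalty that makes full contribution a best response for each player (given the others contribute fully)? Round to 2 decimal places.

Given the others contribute fully, the best deviation is to contribute 0 (any partial contribution still incurs the fine and gives up units whose private return 0.1625 is below 1).
Deviating from 35 to 0 saves 35 hours but forfeits the deviator's share of the drop in the shared-notes effort: 1.3/8 × 35 = 5.69.
So the deviation gain is 35 − 5.69 = 29.31, and the fine must be at least 29.31 hours to wipe it out.

29.31 hours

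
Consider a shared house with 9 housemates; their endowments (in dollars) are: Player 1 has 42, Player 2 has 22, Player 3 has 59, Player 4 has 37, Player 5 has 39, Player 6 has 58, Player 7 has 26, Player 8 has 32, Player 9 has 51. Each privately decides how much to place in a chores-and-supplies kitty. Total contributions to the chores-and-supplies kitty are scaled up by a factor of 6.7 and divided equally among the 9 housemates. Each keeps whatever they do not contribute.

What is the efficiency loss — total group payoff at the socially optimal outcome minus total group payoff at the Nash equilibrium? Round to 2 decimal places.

2086.20 dollars

The private return per contributed unit is 6.7/9 = 0.7444 < 1 for every player regardless of endowment, so the Nash equilibrium is zero contribution and the group total is Σ E_j = 42 + 22 + 59 + 37 + 39 + 58 + 26 + 32 + 51 = 366.
Each contributed unit returns 6.700 to the group, so the social optimum is full contribution by everyone: group total = 6.700 × 366 = 2452.20.
Efficiency loss = (6.700 − 1) × 366 = 2086.20.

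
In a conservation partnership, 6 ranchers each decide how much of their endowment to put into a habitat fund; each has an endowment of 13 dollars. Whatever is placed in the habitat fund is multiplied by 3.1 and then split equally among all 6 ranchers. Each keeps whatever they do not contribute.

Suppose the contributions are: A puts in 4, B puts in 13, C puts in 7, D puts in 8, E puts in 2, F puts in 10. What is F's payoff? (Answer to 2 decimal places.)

Total contributed: 4 + 13 + 7 + 8 + 2 + 10 = 44.
Each receives 3.1 × 44 / 6 = 22.73 from the habitat fund.
F keeps 13 − 10 = 3, so F's payoff is 3 + 22.73 = 25.73.

25.73 dollars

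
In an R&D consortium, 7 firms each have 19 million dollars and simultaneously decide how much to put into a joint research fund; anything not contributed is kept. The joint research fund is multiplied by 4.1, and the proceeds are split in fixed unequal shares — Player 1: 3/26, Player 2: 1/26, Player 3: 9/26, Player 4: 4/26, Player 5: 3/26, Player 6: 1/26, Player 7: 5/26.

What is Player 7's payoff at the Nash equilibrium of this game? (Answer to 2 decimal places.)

For player j, contributing a unit is worthwhile iff 4.1 × (j's share) ≥ 1, i.e. iff j's share is at least 0.2439.
Player 3 alone (share 9/26) is above the threshold, contributing 19; the remaining 6 contribute 0. Total contributed: 19.
Player 7 keeps 19 and receives 4.1 × 19 × 5/26 = 14.98 from the joint research fund, for a payoff of 33.98.

33.98 million dollars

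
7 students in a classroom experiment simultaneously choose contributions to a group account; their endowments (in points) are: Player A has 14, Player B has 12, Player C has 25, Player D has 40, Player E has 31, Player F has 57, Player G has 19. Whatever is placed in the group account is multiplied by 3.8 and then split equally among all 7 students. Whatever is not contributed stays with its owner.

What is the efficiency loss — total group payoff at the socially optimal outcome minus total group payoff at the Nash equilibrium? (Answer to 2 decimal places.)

554.40 points

The private return per contributed unit is 3.8/7 = 0.5429 < 1 for every player regardless of endowment, so the Nash equilibrium is zero contribution and the group total is Σ E_j = 14 + 12 + 25 + 40 + 31 + 57 + 19 = 198.
Each contributed unit returns 3.800 to the group, so the social optimum is full contribution by everyone: group total = 3.800 × 198 = 752.40.
Efficiency loss = (3.800 − 1) × 198 = 554.40.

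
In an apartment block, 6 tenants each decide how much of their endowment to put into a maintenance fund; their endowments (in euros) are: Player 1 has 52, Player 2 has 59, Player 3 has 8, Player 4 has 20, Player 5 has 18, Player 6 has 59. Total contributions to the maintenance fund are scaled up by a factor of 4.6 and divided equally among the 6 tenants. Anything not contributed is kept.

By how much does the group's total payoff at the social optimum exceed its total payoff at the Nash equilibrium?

The private return per contributed unit is 4.6/6 = 0.7667 < 1 for every player regardless of endowment, so the Nash equilibrium is zero contribution and the group total is Σ E_j = 52 + 59 + 8 + 20 + 18 + 59 = 216.
Each contributed unit returns 4.600 to the group, so the social optimum is full contribution by everyone: group total = 4.600 × 216 = 993.60.
Efficiency loss = (4.600 − 1) × 216 = 777.60.

777.60 euros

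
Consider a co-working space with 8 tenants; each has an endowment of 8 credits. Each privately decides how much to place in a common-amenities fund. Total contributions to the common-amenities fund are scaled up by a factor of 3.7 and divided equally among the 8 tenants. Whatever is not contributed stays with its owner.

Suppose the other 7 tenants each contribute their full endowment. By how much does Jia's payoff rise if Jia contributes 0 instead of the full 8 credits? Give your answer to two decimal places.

Switching from a contribution of 8 to 0 lets Jia keep an extra 8 credits, but lowers the common-amenities fund by 8, which costs Jia their own share of that drop: 3.7/8 × 8 = 3.70.
Net gain = 8 − 3.70 = 4.30. The private return per contributed unit (0.4625) is below 1, so free-riding is indeed the best response regardless of what the others do.

4.30 credits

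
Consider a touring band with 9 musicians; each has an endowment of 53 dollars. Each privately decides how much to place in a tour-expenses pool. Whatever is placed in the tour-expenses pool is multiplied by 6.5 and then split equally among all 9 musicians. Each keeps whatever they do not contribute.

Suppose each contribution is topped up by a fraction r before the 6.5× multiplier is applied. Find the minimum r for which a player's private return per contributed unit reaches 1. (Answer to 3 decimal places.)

With matching at rate r, one contributed unit becomes (1 + r) in the tour-expenses pool and returns 6.5 × (1 + r) / 9 to the contributor.
Setting this equal to 1: 1 + r = 9/6.5 = 1.3846.
So the minimum matching rate is r = 1.3846 − 1 = 0.385.

0.385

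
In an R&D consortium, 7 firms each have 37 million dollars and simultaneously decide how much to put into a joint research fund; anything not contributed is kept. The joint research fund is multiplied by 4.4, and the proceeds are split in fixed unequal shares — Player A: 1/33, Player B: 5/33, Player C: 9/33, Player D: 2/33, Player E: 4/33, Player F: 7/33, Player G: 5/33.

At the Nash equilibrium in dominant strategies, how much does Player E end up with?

A player with share s gets back 4.4·s per unit contributed, so full contribution is dominant for anyone with s > 1/4.4 = 0.2273 and zero contribution is dominant for anyone below.
Player C alone (share 9/33) is above the threshold, contributing 37; the remaining 6 contribute 0. Total contributed: 37.
Player E keeps 37 and receives 4.4 × 37 × 4/33 = 19.73 from the joint research fund, for a payoff of 56.73.

56.73 million dollars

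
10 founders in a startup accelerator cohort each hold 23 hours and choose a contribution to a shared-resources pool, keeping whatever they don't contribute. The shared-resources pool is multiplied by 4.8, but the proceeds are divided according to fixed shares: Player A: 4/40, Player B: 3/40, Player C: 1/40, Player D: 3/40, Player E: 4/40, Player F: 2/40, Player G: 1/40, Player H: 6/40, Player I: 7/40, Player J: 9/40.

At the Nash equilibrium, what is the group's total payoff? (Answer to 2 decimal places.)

A player with share s gets back 4.8·s per unit contributed, so full contribution is dominant for anyone with s > 1/4.8 = 0.2083 and zero contribution is dominant for anyone below.
Only Player J (9/40) clears that bar, contributing 23; the remaining 9 contribute 0. Total contributed: 23.
The shared-resources pool pays out 4.8 × 23 = 110.40 in total (split across the unequal shares, but the aggregate is all that matters for the group sum).
The 9 free-riders keep 23 each, adding 207. Group total = 207 + 110.40 = 317.40.

317.40 hours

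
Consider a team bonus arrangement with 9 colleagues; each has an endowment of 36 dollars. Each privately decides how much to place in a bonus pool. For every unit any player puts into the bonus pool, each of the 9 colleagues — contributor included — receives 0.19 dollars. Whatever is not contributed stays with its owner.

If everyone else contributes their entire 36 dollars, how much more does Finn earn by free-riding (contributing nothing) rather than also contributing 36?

29.16 dollars

Switching from a contribution of 36 to 0 lets Finn keep an extra 36 dollars, but lowers the bonus pool by 36, which costs Finn their own share of that drop: 0.19 × 36 = 6.84.
Net gain = 36 − 6.84 = 29.16. The private return per contributed unit (0.19) is below 1, so free-riding is indeed the best response regardless of what the others do.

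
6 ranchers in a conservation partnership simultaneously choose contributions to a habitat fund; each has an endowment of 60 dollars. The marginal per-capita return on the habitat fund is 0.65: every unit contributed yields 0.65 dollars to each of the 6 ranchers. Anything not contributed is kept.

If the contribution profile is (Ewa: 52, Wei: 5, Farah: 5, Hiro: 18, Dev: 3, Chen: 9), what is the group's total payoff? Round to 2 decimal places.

Total contributed: 52 + 5 + 5 + 18 + 3 + 9 = 92; total kept: 6 × 60 − 92 = 268.
The habitat fund pays out 0.65 × 6 × 92 = 358.80 in aggregate.
Group total = 268 + 358.80 = 626.80.

626.80 dollars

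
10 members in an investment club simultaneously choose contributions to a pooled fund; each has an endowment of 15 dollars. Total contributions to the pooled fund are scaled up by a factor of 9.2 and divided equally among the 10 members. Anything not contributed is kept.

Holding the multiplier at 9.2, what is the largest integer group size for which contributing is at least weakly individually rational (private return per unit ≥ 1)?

9

Private return per unit is 9.2/(group size), which is ≥ 1 whenever the group size is ≤ 9.2.
The largest such integer is 9.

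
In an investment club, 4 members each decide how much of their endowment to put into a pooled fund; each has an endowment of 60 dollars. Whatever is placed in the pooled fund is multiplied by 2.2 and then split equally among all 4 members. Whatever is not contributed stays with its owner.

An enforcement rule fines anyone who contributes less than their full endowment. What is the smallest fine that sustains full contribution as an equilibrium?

27.00 dollars

Given the others contribute fully, the best deviation is to contribute 0 (any partial contribution still incurs the fine and gives up units whose private return 0.5500 is below 1).
Deviating from 60 to 0 saves 60 dollars but forfeits the deviator's share of the drop in the pooled fund: 2.2/4 × 60 = 33.00.
So the deviation gain is 60 − 33.00 = 27.00, and the fine must be at least 27.00 dollars to wipe it out.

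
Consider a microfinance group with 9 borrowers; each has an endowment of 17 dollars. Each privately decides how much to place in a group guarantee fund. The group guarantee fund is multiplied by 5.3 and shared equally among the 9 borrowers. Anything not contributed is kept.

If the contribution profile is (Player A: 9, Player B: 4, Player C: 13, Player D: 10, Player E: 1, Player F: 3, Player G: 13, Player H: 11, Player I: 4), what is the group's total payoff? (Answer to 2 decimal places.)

Total contributed: 9 + 4 + 13 + 10 + 1 + 3 + 13 + 11 + 4 = 68; total kept: 9 × 17 − 68 = 85.
The group guarantee fund pays out 5.3 × 68 = 360.40 in aggregate.
Group total = 85 + 360.40 = 445.40.

445.40 dollars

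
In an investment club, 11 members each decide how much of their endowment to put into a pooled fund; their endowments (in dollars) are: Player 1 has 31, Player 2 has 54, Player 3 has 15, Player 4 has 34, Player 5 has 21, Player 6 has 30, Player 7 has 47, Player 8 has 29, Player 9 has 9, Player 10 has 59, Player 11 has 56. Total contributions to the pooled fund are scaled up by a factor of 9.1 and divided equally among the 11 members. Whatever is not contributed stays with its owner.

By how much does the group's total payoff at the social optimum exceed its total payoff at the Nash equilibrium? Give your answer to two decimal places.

3118.50 dollars

The private return per contributed unit is 9.1/11 = 0.8273 < 1 for every player regardless of endowment, so the Nash equilibrium is zero contribution and the group total is Σ E_j = 31 + 54 + 15 + 34 + 21 + 30 + 47 + 29 + 9 + 59 + 56 = 385.
Each contributed unit returns 9.100 to the group, so the social optimum is full contribution by everyone: group total = 9.100 × 385 = 3503.50.
Efficiency loss = (9.100 − 1) × 385 = 3118.50.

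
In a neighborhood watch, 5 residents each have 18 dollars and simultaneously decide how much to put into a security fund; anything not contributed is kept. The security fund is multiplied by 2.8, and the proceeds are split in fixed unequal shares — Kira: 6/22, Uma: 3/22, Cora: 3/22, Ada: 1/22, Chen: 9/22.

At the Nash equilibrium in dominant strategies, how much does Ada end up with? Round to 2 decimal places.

20.29 dollars

For player j, contributing a unit is worthwhile iff 2.8 × (j's share) ≥ 1, i.e. iff j's share is at least 0.3571.
The only share above 0.3571 is Chen's 9/22, contributing 18; the remaining 4 contribute 0. Total contributed: 18.
Ada keeps 18 and receives 2.8 × 18 × 1/22 = 2.29 from the security fund, for a payoff of 20.29.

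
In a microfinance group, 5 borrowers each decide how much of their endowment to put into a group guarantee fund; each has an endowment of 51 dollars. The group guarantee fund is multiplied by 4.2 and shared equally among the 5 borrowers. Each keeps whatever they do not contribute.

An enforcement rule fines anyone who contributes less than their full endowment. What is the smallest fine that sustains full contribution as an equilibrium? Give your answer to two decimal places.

Given the others contribute fully, the best deviation is to contribute 0 (any partial contribution still incurs the fine and gives up units whose private return 0.8400 is below 1).
Deviating from 51 to 0 saves 51 dollars but forfeits the deviator's share of the drop in the group guarantee fund: 4.2/5 × 51 = 42.84.
So the deviation gain is 51 − 42.84 = 8.16, and the fine must be at least 8.16 dollars to wipe it out.

8.16 dollars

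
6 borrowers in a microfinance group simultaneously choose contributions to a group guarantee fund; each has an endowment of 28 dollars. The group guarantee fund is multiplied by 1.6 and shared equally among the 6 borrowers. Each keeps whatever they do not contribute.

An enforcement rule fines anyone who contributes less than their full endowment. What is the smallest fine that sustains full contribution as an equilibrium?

20.53 dollars

Given the others contribute fully, the best deviation is to contribute 0 (any partial contribution still incurs the fine and gives up units whose private return 0.2667 is below 1).
Deviating from 28 to 0 saves 28 dollars but forfeits the deviator's share of the drop in the group guarantee fund: 1.6/6 × 28 = 7.47.
So the deviation gain is 28 − 7.47 = 20.53, and the fine must be at least 20.53 dollars to wipe it out.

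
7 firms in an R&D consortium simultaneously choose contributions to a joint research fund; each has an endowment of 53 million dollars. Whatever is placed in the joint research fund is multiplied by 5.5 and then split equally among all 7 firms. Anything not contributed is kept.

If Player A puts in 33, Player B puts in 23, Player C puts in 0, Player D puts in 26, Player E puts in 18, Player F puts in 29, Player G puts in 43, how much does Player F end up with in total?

Total contributed: 33 + 23 + 0 + 26 + 18 + 29 + 43 = 172.
Each receives 5.5 × 172 / 7 = 135.14 from the joint research fund.
Player F keeps 53 − 29 = 24, so Player F's payoff is 24 + 135.14 = 159.14.

159.14 million dollars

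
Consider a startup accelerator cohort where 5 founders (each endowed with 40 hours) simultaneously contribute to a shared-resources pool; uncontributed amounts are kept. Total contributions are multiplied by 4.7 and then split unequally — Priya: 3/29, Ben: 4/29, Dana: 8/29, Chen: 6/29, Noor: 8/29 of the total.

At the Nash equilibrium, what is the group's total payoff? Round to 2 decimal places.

496.00 hours

Player j's private return per contributed unit is 4.7 × (j's share). Contributing is weakly dominant for j when that share is at least 1/4.7 = 0.2128, and contributing 0 is dominant otherwise.
Dana and Noor clear that bar, contributing 40 each; the remaining 3 contribute 0. Total contributed: 80.
The shared-resources pool pays out 4.7 × 80 = 376.00 in total (split across the unequal shares, but the aggregate is all that matters for the group sum).
The 3 free-riders keep 40 each, adding 120. Group total = 120 + 376.00 = 496.00.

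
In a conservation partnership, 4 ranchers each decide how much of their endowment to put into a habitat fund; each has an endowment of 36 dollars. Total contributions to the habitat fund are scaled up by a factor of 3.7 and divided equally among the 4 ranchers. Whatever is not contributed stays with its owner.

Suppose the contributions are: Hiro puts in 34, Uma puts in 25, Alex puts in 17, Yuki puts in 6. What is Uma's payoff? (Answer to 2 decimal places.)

Total contributed: 34 + 25 + 17 + 6 = 82.
Each receives 3.7 × 82 / 4 = 75.85 from the habitat fund.
Uma keeps 36 − 25 = 11, so Uma's payoff is 11 + 75.85 = 86.85.

86.85 dollars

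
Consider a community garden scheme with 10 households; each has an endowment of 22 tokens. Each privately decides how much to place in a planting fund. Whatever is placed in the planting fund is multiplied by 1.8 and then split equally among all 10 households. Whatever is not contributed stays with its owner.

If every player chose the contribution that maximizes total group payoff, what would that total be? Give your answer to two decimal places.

Each contributed unit returns 1.800 to the group as a whole (0.1800 to each of 10 players), which exceeds 1, so the social optimum is full contribution: group total = 1.800 × 220 = 396.00.

396.00 tokens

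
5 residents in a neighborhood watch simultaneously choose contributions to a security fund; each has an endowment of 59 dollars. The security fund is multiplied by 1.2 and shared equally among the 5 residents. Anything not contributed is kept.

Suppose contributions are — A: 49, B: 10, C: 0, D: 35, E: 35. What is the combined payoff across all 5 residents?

320.80 dollars

Total contributed: 49 + 10 + 0 + 35 + 35 = 129; total kept: 5 × 59 − 129 = 166.
The security fund pays out 1.2 × 129 = 154.80 in aggregate.
Group total = 166 + 154.80 = 320.80.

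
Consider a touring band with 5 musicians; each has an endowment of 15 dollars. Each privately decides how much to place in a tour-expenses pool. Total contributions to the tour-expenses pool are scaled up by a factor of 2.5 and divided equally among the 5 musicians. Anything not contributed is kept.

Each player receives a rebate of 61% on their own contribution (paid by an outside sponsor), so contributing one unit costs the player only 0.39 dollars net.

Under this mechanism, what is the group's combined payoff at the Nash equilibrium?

With the mechanism, a contributed unit returns (2.5/5) / 0.39 = 1.2821 per unit of net cost to the contributor — now above 1 — so contributing fully is weakly dominant for every player.
So the Nash equilibrium is full contribution by all 5; the group earns 5 × (15 × 0.61 + 2.5 × 15) = 233.25.

233.25 dollars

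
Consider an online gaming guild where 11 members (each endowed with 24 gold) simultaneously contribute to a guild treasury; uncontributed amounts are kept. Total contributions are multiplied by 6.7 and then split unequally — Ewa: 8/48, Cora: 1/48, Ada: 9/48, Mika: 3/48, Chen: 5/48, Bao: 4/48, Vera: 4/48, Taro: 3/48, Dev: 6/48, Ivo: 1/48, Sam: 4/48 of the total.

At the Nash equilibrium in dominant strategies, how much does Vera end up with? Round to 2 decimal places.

Each unit j contributes comes back to j as 6.7 × (j's share), so j prefers to contribute only if that share exceeds 1/6.7 = 0.1493; otherwise keeping the unit dominates.
The shares above 0.1493 belong to Ewa and Ada, contributing 24 each; the remaining 9 contribute 0. Total contributed: 48.
Vera keeps 24 and receives 6.7 × 48 × 4/48 = 26.80 from the guild treasury, for a payoff of 50.80.

50.80 gold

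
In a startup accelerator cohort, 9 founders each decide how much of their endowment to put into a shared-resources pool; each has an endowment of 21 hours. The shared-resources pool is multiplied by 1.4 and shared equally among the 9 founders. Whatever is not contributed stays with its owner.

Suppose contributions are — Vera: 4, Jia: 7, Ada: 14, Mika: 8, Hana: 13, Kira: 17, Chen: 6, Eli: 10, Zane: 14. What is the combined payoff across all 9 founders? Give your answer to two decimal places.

Total contributed: 4 + 7 + 14 + 8 + 13 + 17 + 6 + 10 + 14 = 93; total kept: 9 × 21 − 93 = 96.
The shared-resources pool pays out 1.4 × 93 = 130.20 in aggregate.
Group total = 96 + 130.20 = 226.20.

226.20 hours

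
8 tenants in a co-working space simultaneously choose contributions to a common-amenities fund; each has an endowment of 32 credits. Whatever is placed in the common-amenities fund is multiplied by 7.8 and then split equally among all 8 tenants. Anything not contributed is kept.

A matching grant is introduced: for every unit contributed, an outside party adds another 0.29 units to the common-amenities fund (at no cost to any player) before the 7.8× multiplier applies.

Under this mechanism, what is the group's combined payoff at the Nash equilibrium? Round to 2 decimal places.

Under the mechanism each unit contributed yields 7.8 × 1.29 / 8 = 1.2578 back to its contributor per unit of net cost, which exceeds 1, making full contribution the dominant choice for everyone.
So the Nash equilibrium is full contribution by all 8; the group earns 7.8 × 1.29 × 256 = 2575.87.

2575.87 credits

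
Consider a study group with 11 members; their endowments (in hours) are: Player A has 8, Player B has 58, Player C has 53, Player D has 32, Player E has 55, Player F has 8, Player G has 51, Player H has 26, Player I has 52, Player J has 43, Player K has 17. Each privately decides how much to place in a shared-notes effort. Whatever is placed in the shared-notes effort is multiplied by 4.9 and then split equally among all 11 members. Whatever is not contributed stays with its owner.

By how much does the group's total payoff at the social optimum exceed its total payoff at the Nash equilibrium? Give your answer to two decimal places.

The private return per contributed unit is 4.9/11 = 0.4455 < 1 for every player regardless of endowment, so the Nash equilibrium is zero contribution and the group total is Σ E_j = 8 + 58 + 53 + 32 + 55 + 8 + 51 + 26 + 52 + 43 + 17 = 403.
Each contributed unit returns 4.900 to the group, so the social optimum is full contribution by everyone: group total = 4.900 × 403 = 1974.70.
Efficiency loss = (4.900 − 1) × 403 = 1571.70.

1571.70 hours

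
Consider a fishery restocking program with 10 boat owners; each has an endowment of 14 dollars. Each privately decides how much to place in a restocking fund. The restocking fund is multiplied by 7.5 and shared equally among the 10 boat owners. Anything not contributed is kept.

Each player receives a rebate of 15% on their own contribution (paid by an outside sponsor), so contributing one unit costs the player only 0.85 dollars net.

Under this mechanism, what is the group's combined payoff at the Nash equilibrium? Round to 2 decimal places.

140.00 dollars

Even with the mechanism, each unit contributed returns only (7.5/10) / 0.85 = 0.8824 per unit of net cost, so contributing nothing is still dominant.
At the Nash equilibrium no one contributes; group total payoff = 10 × 14 = 140.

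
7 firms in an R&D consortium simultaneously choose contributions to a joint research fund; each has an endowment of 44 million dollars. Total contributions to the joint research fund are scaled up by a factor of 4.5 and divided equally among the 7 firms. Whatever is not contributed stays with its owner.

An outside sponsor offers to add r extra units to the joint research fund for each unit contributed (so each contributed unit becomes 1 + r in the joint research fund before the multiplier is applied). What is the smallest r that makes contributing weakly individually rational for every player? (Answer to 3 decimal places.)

0.556

With matching at rate r, one contributed unit becomes (1 + r) in the joint research fund and returns 4.5 × (1 + r) / 7 to the contributor.
Setting this equal to 1: 1 + r = 7/4.5 = 1.5556.
So the minimum matching rate is r = 1.5556 − 1 = 0.556.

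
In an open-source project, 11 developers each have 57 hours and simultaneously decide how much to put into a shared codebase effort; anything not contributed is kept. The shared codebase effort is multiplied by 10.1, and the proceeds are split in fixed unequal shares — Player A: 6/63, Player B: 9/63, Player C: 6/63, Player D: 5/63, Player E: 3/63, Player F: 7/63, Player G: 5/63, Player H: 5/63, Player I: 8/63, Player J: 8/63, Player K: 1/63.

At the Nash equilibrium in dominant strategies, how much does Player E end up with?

166.66 hours

For player j, contributing a unit is worthwhile iff 10.1 × (j's share) ≥ 1, i.e. iff j's share is at least 0.0990.
Player B, Player F, Player I and Player J are above the threshold, contributing 57 each; the remaining 7 contribute 0. Total contributed: 228.
Player E keeps 57 and receives 10.1 × 228 × 3/63 = 109.66 from the shared codebase effort, for a payoff of 166.66.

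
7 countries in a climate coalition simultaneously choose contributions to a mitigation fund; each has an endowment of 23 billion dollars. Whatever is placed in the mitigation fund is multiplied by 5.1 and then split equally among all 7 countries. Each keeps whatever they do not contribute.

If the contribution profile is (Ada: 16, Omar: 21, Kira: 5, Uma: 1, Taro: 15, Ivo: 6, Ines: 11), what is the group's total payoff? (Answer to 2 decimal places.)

Total contributed: 16 + 21 + 5 + 1 + 15 + 6 + 11 = 75; total kept: 7 × 23 − 75 = 86.
The mitigation fund pays out 5.1 × 75 = 382.50 in aggregate.
Group total = 86 + 382.50 = 468.50.

468.50 billion dollars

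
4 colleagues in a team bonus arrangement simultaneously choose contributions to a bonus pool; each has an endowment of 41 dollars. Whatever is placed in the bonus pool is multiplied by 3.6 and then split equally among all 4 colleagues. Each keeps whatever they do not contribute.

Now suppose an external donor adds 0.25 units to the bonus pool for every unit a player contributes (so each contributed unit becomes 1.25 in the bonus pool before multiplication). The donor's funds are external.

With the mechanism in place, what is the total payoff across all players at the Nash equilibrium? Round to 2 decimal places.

738.00 dollars

With the mechanism, a contributed unit returns 3.6 × 1.25 / 4 = 1.1250 per unit of net cost to the contributor — now above 1 — so contributing fully is weakly dominant for every player.
So the Nash equilibrium is full contribution by all 4; the group earns 3.6 × 1.25 × 164 = 738.00.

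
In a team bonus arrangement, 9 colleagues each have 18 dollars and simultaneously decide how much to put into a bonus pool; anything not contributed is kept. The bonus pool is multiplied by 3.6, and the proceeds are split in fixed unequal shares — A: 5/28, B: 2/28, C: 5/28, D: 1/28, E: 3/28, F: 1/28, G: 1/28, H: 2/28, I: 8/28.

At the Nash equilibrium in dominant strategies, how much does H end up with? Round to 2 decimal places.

22.63 dollars

For player j, contributing a unit is worthwhile iff 3.6 × (j's share) ≥ 1, i.e. iff j's share is at least 0.2778.
The only share above 0.2778 is I's 8/28, contributing 18; the remaining 8 contribute 0. Total contributed: 18.
H keeps 18 and receives 3.6 × 18 × 2/28 = 4.63 from the bonus pool, for a payoff of 22.63.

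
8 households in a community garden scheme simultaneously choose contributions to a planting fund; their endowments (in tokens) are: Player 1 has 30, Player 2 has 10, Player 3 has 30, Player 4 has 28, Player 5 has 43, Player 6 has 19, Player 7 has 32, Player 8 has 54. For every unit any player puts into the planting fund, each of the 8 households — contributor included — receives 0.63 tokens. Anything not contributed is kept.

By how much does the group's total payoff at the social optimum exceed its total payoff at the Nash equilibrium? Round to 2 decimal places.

The private return per contributed unit is 0.63 < 1 for everyone, so the Nash equilibrium is zero contribution and the group total is Σ E_j = 30 + 10 + 30 + 28 + 43 + 19 + 32 + 54 = 246.
Each contributed unit returns 5.040 to the group, so the social optimum is full contribution by everyone: group total = 5.040 × 246 = 1239.84.
Efficiency loss = (5.040 − 1) × 246 = 993.84.

993.84 tokens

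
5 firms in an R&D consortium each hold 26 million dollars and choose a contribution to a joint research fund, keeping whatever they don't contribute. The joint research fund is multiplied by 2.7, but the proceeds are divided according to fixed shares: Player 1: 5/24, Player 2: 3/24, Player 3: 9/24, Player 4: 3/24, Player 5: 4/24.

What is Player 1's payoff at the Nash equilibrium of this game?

40.63 million dollars

A player with share s gets back 2.7·s per unit contributed, so full contribution is dominant for anyone with s > 1/2.7 = 0.3704 and zero contribution is dominant for anyone below.
Player 3 alone (share 9/24) is above the threshold, contributing 26; the remaining 4 contribute 0. Total contributed: 26.
Player 1 keeps 26 and receives 2.7 × 26 × 5/24 = 14.63 from the joint research fund, for a payoff of 40.63.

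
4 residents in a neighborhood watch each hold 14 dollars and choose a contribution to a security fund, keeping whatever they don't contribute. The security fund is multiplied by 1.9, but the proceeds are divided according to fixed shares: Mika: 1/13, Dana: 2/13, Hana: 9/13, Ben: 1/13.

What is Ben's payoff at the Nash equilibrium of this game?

16.05 dollars

Each unit j contributes comes back to j as 1.9 × (j's share), so j prefers to contribute only if that share exceeds 1/1.9 = 0.5263; otherwise keeping the unit dominates.
Only Hana (9/13) clears that bar, contributing 14; the remaining 3 contribute 0. Total contributed: 14.
Ben keeps 14 and receives 1.9 × 14 × 1/13 = 2.05 from the security fund, for a payoff of 16.05.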